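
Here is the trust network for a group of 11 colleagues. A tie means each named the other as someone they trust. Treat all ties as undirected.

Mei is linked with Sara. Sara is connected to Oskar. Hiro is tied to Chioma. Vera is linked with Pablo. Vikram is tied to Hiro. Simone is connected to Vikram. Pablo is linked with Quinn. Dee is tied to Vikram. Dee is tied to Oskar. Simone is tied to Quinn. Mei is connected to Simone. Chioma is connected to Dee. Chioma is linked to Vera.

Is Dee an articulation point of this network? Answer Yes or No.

No

Even without Dee, every remaining node can still reach every other (the residual graph is connected), so Dee is not a cut vertex.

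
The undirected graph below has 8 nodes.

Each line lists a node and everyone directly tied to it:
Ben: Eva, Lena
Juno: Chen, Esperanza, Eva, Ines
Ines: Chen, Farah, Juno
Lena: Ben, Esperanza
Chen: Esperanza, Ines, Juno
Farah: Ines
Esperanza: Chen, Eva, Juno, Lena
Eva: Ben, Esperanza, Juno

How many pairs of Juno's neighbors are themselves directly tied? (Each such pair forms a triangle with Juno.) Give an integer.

Juno's neighbors: Chen, Esperanza, Eva, and Ines.
Neighbor pairs that are themselves tied: Juno–Chen–Esperanza; Juno–Chen–Ines; Juno–Esperanza–Eva. Each forms one triangle with Juno, for 3 in total.

3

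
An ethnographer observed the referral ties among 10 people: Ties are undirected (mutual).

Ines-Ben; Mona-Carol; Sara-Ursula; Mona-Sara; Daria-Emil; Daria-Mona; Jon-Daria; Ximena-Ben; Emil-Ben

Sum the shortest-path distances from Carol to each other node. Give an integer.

Distances from Carol: Ben:4, Daria:2, Emil:3, Ines:5, Jon:3, Mona:1, Sara:2, Ursula:3, Ximena:5.
Sum = 4 + 2 + 3 + 5 + 3 + 1 + 2 + 3 + 5 = 28.

28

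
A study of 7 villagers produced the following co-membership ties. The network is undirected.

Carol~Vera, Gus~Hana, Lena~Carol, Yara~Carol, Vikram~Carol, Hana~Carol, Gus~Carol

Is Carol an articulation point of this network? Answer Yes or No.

Removing Carol leaves {Yara} with no path to {Gus and Hana}, so the network splits into 5 components. Carol is a cut vertex.

Yes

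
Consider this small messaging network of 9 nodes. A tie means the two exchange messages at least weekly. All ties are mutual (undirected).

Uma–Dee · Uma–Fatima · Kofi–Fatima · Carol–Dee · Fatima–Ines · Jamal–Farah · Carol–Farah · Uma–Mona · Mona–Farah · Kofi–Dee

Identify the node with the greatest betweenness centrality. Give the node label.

Unnormalized betweenness of each node: Carol:4, Dee:7, Farah:8, Fatima:8, Ines:0, Jamal:0, Kofi:2, Mona:6, Uma:10.
Uma has the largest value, 10, making it the main broker — the node through which the most shortest paths run.

Uma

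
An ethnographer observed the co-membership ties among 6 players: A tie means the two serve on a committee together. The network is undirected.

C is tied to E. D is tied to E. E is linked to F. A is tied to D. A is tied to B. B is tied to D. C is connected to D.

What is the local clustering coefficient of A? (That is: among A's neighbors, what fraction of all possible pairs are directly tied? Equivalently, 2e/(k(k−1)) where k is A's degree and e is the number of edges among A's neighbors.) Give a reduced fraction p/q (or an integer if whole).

A's neighbors: B and D (k = 2).
Possible neighbor pairs: C(2,2) = 1. Edges among them: B–D → e = 1.
Clustering(A) = 1/1.

1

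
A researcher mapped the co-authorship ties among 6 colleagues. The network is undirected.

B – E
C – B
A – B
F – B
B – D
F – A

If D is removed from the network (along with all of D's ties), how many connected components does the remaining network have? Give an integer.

1

D's neighbors (B) remain reachable from one another through other ties, so the rest of the network stays in one piece.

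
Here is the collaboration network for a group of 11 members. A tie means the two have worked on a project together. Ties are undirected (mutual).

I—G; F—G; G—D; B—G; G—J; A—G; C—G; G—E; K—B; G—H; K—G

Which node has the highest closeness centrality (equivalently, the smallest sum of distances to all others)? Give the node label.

G

Farness (sum of distances to all others) for each node — A:19, B:18, C:19, D:19, E:19, F:19, G:10, H:19, I:19, J:19, K:18.
The smallest farness is 10, for G, so G has the highest closeness.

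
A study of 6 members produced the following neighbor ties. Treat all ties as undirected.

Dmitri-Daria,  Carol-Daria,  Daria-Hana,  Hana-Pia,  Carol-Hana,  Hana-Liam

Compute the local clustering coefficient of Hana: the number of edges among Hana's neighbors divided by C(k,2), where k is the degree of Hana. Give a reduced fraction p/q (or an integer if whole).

Hana's neighbors: Carol, Daria, Liam, and Pia (k = 4).
Possible neighbor pairs: C(4,2) = 6. Edges among them: Carol–Daria → e = 1.
Clustering(Hana) = 1/6.

1/6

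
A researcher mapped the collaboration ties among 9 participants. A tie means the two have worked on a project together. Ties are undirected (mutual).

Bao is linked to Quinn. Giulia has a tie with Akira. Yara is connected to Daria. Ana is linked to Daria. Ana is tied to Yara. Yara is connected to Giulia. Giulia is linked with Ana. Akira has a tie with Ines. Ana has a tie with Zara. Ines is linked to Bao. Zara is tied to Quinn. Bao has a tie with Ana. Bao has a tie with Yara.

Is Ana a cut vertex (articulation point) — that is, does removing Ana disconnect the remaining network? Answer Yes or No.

No

Even without Ana, every remaining node can still reach every other (the residual graph is connected), so Ana is not a cut vertex.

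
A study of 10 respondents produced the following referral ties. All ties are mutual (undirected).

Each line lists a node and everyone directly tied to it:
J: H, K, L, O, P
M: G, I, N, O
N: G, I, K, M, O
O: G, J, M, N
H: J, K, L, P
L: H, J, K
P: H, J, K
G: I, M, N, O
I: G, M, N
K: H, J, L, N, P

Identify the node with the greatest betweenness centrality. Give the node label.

N

Unnormalized betweenness of each node: G:7/12, H:1/3, I:0, J:41/6, K:121/12, L:0, M:7/12, N:31/3, O:25/4, P:0.
N has the largest value, 31/3, making it the main broker — the node through which the most shortest paths run.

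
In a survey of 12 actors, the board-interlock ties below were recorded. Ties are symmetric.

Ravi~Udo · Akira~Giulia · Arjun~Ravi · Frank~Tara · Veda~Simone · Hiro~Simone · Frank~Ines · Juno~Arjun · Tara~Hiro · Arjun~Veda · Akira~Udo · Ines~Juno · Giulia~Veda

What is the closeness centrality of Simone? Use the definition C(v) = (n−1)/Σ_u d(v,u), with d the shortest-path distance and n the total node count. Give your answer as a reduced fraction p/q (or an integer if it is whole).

11/28

Distances from Simone: Akira:3, Arjun:2, Frank:3, Giulia:2, Hiro:1, Ines:4, Juno:3, Ravi:3, Tara:2, Udo:4, Veda:1. Sum = 28.
n = 12, so closeness = 11/28.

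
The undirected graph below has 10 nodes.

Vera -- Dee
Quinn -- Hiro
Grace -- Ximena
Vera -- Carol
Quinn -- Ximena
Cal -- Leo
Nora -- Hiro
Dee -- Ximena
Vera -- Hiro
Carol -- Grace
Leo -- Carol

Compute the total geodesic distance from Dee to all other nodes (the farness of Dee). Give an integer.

20

Distances from Dee: Cal:4, Carol:2, Grace:2, Hiro:2, Leo:3, Nora:3, Quinn:2, Vera:1, Ximena:1.
Sum = 4 + 2 + 2 + 2 + 3 + 3 + 2 + 1 + 1 = 20.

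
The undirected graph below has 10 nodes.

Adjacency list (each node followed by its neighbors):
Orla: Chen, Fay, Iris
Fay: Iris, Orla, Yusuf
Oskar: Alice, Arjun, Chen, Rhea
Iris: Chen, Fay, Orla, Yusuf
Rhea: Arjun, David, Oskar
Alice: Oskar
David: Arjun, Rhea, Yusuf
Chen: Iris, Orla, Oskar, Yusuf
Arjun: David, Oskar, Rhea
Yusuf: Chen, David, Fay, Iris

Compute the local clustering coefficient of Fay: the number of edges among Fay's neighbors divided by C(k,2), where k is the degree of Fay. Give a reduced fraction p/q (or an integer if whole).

Fay's neighbors: Iris, Orla, and Yusuf (k = 3).
Possible neighbor pairs: C(3,2) = 3. Edges among them: Iris–Orla, Iris–Yusuf → e = 2.
Clustering(Fay) = 2/3.

2/3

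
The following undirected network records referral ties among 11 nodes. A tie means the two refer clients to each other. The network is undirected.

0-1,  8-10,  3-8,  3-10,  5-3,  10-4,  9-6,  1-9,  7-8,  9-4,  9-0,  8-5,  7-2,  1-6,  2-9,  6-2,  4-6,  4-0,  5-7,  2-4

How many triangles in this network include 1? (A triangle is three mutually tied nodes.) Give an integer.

2

1's neighbors: 0, 6, and 9.
Neighbor pairs that are themselves tied: 1–0–9; 1–6–9. Each forms one triangle with 1, for 2 in total.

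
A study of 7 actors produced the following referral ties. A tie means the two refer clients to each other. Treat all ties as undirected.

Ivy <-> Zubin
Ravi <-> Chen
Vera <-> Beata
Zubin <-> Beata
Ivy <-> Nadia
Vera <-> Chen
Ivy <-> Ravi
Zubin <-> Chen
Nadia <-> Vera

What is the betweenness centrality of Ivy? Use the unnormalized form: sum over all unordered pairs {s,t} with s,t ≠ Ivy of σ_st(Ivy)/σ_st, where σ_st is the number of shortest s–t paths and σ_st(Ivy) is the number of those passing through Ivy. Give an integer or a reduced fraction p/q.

Pairs whose geodesics pass through Ivy — Nadia–Zubin: 1; Nadia–Ravi: 1; Beata–Ravi: 1/3; Zubin–Ravi: 1/2.
All other pairs contribute 0.
Summing the contributions gives betweenness(Ivy) = 17/6.

17/6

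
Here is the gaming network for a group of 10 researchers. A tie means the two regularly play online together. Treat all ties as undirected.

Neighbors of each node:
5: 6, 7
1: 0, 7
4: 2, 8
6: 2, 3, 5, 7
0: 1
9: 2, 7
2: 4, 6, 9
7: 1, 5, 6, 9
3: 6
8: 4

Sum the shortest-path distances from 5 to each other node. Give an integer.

20

Distances from 5: 0:3, 1:2, 2:2, 3:2, 4:3, 6:1, 7:1, 8:4, 9:2.
Sum = 3 + 2 + 2 + 2 + 3 + 1 + 1 + 4 + 2 = 20.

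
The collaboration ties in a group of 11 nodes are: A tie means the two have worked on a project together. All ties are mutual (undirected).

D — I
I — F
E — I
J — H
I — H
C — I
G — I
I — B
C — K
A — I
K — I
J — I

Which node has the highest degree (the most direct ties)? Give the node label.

I

Degrees — A:1, B:1, C:2, D:1, E:1, F:1, G:1, H:2, I:10, J:2, K:2.
The maximum is 10, attained only by I.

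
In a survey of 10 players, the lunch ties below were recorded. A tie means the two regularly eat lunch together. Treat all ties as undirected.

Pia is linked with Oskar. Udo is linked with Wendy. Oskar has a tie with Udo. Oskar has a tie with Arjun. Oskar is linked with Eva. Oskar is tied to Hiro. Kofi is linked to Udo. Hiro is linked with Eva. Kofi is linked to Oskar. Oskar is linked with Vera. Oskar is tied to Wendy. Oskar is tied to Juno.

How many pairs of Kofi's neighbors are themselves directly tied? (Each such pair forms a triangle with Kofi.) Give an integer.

Kofi's neighbors: Oskar and Udo.
Neighbor pairs that are themselves tied: Kofi–Oskar–Udo. Each forms one triangle with Kofi, for 1 in total.

1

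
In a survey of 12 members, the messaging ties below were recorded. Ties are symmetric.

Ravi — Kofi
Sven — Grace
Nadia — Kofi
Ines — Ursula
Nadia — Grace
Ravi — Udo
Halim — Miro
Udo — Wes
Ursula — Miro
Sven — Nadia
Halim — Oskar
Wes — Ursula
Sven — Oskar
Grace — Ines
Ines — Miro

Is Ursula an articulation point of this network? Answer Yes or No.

Even without Ursula, every remaining node can still reach every other (the residual graph is connected), so Ursula is not a cut vertex.

No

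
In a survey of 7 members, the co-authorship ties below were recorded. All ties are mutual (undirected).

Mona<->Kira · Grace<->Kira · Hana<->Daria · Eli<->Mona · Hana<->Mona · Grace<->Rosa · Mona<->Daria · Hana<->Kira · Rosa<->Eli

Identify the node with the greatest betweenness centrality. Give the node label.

Unnormalized betweenness of each node: Daria:0, Eli:5/2, Grace:3/2, Hana:1, Kira:7/2, Mona:11/2, Rosa:1.
Mona has the largest value, 11/2, making it the main broker — the node through which the most shortest paths run.

Mona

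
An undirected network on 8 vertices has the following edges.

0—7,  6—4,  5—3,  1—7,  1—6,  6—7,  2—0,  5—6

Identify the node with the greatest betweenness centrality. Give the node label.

Unnormalized betweenness of each node: 0:6, 1:0, 2:0, 3:0, 4:0, 5:6, 6:14, 7:10.
6 has the largest value, 14, making it the main broker — the node through which the most shortest paths run.

6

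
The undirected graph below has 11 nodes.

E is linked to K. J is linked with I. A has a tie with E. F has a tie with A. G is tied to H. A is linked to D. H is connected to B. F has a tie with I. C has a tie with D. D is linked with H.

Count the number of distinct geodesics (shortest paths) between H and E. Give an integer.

The shortest distance is 3, and the only length-3 path is H–D–A–E. So there is exactly 1 shortest path.

1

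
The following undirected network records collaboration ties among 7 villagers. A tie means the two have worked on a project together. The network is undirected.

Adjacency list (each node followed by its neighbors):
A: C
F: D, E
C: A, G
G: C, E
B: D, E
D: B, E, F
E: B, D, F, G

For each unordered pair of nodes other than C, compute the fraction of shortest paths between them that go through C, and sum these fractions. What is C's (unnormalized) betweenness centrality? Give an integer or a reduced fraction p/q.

Pairs whose geodesics pass through C — B–A: 1; F–A: 1; E–A: 1; D–A: 1; G–A: 1.
All other pairs contribute 0.
Summing the contributions gives betweenness(C) = 5.

5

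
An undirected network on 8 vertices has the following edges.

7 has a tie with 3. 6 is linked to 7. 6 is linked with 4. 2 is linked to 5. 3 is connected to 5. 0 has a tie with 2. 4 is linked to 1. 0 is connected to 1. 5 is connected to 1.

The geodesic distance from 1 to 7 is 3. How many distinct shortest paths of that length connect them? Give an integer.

2

The shortest distance is 3. The length-3 paths are: 1–5–3–7; 1–4–6–7.
That gives 2 distinct shortest paths.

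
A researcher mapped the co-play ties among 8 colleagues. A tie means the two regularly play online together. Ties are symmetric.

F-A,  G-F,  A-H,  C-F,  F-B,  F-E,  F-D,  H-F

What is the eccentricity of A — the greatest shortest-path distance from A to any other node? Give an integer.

2

Distances from A: B:2, C:2, D:2, E:2, F:1, G:2, H:1.
The largest is 2 (to B, D, E, C, and G), so the eccentricity of A is 2.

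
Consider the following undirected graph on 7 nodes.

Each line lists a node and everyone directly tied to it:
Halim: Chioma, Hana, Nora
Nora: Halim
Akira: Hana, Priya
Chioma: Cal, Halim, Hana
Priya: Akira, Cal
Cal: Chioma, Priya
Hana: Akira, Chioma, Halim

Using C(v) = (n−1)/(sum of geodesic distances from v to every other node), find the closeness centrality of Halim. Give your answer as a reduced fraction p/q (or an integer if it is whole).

3/5

Distances from Halim: Akira:2, Cal:2, Chioma:1, Hana:1, Nora:1, Priya:3. Sum = 10.
n = 7, so closeness = 6/10 = 3/5.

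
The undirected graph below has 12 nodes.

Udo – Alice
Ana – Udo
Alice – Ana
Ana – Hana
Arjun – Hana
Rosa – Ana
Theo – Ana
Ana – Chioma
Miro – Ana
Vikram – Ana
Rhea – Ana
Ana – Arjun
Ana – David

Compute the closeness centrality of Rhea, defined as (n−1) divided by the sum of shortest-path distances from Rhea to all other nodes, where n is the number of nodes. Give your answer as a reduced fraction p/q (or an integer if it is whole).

Distances from Rhea: Alice:2, Ana:1, Arjun:2, Chioma:2, David:2, Hana:2, Miro:2, Rosa:2, Theo:2, Udo:2, Vikram:2. Sum = 21.
n = 12, so closeness = 11/21.

11/21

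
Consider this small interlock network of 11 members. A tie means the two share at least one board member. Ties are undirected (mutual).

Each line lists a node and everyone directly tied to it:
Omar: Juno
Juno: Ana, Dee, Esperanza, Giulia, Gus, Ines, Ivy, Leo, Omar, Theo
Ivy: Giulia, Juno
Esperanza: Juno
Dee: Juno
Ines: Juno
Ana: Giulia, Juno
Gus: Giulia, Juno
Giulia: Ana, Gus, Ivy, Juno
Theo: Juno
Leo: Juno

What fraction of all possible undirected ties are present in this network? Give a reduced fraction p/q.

There are 13 edges and 11 nodes, so the maximum possible is C(11,2) = 55.
Density = 13/55.

13/55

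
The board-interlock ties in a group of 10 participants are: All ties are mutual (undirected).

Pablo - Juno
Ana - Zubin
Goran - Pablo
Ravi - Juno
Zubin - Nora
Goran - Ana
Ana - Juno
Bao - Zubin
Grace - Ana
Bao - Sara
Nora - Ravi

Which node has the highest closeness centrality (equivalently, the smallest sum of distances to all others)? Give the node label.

Ana

Farness (sum of distances to all others) for each node — Ana:15, Bao:22, Goran:21, Grace:23, Juno:18, Nora:20, Pablo:24, Ravi:21, Sara:30, Zubin:16.
The smallest farness is 15, for Ana, so Ana has the highest closeness.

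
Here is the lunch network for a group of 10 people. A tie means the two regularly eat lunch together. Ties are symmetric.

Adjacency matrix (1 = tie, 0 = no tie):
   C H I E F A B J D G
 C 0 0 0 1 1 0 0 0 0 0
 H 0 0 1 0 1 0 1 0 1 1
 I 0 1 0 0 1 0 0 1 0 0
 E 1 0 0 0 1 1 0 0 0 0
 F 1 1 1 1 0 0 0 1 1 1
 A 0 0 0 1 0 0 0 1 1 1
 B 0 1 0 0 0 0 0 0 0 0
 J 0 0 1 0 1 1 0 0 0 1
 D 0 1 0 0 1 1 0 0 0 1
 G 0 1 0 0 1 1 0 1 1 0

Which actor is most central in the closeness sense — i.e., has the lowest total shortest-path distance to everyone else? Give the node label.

Farness (sum of distances to all others) for each node — A:15, B:21, C:17, D:14, E:16, F:11, G:13, H:13, I:15, J:15.
The smallest farness is 11, for F, so F has the highest closeness.

F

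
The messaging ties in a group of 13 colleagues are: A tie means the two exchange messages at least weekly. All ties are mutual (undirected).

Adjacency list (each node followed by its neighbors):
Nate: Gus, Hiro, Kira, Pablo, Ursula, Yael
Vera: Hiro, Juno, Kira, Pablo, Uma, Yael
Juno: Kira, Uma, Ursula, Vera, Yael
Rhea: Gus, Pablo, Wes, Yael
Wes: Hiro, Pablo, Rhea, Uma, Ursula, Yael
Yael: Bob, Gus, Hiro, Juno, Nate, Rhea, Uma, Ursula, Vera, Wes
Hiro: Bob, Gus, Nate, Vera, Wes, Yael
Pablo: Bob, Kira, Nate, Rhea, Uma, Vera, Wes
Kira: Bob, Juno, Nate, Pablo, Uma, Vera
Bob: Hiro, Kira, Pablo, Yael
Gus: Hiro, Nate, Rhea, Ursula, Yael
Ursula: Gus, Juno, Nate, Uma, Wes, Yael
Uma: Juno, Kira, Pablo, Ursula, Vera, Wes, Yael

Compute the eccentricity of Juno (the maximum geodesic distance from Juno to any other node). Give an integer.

2

Distances from Juno: Bob:2, Gus:2, Hiro:2, Kira:1, Nate:2, Pablo:2, Rhea:2, Uma:1, Ursula:1, Vera:1, Wes:2, Yael:1.
The largest is 2 (to Wes, Pablo, Nate, Bob, Hiro, Gus, and Rhea), so the eccentricity of Juno is 2.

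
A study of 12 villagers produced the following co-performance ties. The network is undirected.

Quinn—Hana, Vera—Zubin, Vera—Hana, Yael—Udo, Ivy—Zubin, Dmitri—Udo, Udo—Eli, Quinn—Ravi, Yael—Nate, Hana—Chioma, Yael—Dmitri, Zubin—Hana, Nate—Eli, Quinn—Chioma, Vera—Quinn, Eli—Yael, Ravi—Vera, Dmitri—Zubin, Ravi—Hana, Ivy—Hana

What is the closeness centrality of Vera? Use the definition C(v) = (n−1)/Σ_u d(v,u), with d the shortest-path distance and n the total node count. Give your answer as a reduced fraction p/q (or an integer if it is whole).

11/24

Distances from Vera: Chioma:2, Dmitri:2, Eli:4, Hana:1, Ivy:2, Nate:4, Quinn:1, Ravi:1, Udo:3, Yael:3, Zubin:1. Sum = 24.
n = 12, so closeness = 11/24.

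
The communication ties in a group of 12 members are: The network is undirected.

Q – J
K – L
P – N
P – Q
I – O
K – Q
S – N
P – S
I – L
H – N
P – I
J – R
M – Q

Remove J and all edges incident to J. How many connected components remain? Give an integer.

2

Without J, the remaining ties split the others into: {H, I, K, L, M, N, O, P, Q, S}; {R}.
That's 2 separate components.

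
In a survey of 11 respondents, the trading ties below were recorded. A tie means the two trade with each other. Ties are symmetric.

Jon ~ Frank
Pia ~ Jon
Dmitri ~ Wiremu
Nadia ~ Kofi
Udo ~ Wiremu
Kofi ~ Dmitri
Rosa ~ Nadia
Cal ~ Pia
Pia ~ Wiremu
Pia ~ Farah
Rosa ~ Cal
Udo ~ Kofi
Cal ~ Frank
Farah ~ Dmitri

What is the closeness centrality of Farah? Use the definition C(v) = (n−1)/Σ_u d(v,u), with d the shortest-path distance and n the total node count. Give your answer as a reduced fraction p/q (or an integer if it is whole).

5/11

Distances from Farah: Cal:2, Dmitri:1, Frank:3, Jon:2, Kofi:2, Nadia:3, Pia:1, Rosa:3, Udo:3, Wiremu:2. Sum = 22.
n = 11, so closeness = 10/22 = 5/11.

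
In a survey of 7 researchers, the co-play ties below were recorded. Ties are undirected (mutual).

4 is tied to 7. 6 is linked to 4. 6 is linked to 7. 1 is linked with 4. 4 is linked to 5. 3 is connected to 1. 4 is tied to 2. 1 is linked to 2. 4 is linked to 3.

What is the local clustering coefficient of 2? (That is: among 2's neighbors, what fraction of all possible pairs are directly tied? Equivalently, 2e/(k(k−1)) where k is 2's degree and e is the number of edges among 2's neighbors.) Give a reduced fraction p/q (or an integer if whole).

2's neighbors: 1 and 4 (k = 2).
Possible neighbor pairs: C(2,2) = 1. Edges among them: 1–4 → e = 1.
Clustering(2) = 1/1.

1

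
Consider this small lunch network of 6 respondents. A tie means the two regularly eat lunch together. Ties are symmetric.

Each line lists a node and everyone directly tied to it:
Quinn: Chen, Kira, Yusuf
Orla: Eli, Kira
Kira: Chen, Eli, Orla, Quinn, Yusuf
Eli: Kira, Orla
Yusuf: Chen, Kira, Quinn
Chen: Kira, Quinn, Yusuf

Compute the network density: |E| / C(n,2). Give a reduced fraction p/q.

3/5

There are 9 edges and 6 nodes, so the maximum possible is C(6,2) = 15.
Density = 9/15 = 3/5.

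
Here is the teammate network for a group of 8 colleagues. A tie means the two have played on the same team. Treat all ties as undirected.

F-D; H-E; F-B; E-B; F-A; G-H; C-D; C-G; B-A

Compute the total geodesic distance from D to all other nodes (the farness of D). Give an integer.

14

Distances from D: A:2, B:2, C:1, E:3, F:1, G:2, H:3.
Sum = 2 + 2 + 1 + 3 + 1 + 2 + 3 = 14.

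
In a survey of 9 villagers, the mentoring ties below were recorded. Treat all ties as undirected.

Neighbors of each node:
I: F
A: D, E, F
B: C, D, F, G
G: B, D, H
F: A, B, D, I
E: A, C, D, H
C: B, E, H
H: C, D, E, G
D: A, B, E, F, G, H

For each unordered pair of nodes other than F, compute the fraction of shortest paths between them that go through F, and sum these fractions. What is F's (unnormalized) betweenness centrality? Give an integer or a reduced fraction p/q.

Pairs whose geodesics pass through F — I–E: 2/2; I–G: 2/2; I–H: 1; I–B: 1; I–C: 1; I–A: 1; I–D: 1; B–A: 1/2.
All other pairs contribute 0.
Summing the contributions gives betweenness(F) = 15/2.

15/2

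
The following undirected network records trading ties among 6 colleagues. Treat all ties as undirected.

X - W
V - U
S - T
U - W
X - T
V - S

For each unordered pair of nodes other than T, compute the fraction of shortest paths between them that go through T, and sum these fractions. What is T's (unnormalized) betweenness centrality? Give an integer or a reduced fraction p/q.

2

Pairs whose geodesics pass through T — X–V: 1/2; X–S: 1; W–S: 1/2.
All other pairs contribute 0.
Summing the contributions gives betweenness(T) = 2.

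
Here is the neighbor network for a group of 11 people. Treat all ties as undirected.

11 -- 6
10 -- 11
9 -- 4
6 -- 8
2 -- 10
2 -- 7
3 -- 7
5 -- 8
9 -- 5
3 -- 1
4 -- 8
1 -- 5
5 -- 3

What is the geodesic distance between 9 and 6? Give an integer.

3

One shortest route is 9 – 5 – 8 – 6, which uses 3 edges, and at distance 2 from 9 we only reach {1, 3, 8}, which does not include 6. So d(9,6) = 3.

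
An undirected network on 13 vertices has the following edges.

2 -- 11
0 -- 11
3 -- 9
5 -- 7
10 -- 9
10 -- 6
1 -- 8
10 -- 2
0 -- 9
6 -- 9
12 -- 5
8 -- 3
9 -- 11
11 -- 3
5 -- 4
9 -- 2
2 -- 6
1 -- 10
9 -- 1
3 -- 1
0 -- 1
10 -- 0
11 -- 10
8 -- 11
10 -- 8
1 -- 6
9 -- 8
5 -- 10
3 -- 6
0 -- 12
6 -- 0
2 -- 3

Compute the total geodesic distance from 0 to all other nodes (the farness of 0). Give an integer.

20

Distances from 0: 1:1, 2:2, 3:2, 4:3, 5:2, 6:1, 7:3, 8:2, 9:1, 10:1, 11:1, 12:1.
Sum = 1 + 2 + 2 + 3 + 2 + 1 + 3 + 2 + 1 + 1 + 1 + 1 = 20.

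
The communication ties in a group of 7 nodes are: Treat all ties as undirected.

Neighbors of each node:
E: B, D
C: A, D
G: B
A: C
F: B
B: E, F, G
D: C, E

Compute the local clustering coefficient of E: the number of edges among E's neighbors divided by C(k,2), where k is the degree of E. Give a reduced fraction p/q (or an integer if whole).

E's neighbors: B and D (k = 2).
Possible neighbor pairs: C(2,2) = 1. Edges among them: none → e = 0.
Clustering(E) = 0/1.

0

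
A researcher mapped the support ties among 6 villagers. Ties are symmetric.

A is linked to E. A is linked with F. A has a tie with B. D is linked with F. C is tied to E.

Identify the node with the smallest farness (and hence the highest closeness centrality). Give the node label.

Farness (sum of distances to all others) for each node — A:7, B:11, C:13, D:13, E:9, F:9.
The smallest farness is 7, for A, so A has the highest closeness.

A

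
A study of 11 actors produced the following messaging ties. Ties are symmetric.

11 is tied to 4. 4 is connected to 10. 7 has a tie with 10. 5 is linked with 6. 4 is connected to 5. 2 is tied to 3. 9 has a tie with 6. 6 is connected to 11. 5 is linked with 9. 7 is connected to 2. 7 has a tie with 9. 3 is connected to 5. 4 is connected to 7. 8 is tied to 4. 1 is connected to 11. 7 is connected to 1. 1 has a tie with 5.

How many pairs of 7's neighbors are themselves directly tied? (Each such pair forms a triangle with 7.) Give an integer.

7's neighbors: 1, 2, 4, 9, and 10.
Neighbor pairs that are themselves tied: 7–4–10. Each forms one triangle with 7, for 1 in total.

1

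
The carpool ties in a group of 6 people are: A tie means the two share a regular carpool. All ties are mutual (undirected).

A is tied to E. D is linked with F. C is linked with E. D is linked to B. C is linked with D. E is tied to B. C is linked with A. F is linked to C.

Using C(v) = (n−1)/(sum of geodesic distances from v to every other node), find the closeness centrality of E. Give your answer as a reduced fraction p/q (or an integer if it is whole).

Distances from E: A:1, B:1, C:1, D:2, F:2. Sum = 7.
n = 6, so closeness = 5/7.

5/7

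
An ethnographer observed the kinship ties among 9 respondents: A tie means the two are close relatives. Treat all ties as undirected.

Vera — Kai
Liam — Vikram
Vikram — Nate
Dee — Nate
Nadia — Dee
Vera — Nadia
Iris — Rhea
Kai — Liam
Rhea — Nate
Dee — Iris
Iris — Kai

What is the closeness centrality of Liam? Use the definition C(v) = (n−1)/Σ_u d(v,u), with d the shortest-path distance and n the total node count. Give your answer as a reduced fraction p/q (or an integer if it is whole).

8/17

Distances from Liam: Dee:3, Iris:2, Kai:1, Nadia:3, Nate:2, Rhea:3, Vera:2, Vikram:1. Sum = 17.
n = 9, so closeness = 8/17.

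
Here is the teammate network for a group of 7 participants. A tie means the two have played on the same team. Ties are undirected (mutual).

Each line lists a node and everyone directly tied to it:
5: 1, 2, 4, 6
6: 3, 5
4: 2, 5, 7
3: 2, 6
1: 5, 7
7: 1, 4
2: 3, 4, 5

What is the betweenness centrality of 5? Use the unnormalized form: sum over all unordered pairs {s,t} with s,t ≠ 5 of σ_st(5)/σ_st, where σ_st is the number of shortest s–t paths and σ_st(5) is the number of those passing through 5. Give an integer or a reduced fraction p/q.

6

Pairs whose geodesics pass through 5 — 6–1: 1; 6–7: 2/2; 6–4: 1; 6–2: 1/2; 1–4: 1/2; 1–2: 1; 1–3: 2/2.
All other pairs contribute 0.
Summing the contributions gives betweenness(5) = 6.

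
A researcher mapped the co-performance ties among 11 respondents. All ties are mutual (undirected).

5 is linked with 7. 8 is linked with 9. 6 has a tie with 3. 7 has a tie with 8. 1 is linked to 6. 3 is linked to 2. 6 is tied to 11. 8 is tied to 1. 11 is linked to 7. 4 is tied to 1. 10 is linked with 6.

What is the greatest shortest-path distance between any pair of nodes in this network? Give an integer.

Eccentricity of each node (its greatest distance to any other): 1:3, 2:5, 3:4, 4:4, 5:5, 6:3, 7:4, 8:4, 9:5, 10:4, 11:3.
The maximum eccentricity is 5, realized for instance by the pair 2–5 via 2 – 3 – 6 – 11 – 7 – 5. So the diameter is 5.

5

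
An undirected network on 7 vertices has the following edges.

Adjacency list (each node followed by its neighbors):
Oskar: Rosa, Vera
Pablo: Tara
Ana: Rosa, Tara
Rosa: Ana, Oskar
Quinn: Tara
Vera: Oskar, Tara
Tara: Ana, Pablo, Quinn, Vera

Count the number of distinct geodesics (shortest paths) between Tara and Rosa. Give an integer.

The shortest distance is 2, and the only length-2 path is Tara–Ana–Rosa. So there is exactly 1 shortest path.

1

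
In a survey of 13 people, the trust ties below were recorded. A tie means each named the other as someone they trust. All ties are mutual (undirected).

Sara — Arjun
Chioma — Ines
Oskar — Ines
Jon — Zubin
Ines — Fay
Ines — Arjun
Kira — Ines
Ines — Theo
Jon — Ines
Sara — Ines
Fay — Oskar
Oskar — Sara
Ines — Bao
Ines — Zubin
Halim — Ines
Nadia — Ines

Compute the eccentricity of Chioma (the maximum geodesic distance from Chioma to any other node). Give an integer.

Distances from Chioma: Arjun:2, Bao:2, Fay:2, Halim:2, Ines:1, Jon:2, Kira:2, Nadia:2, Oskar:2, Sara:2, Theo:2, Zubin:2.
The largest is 2 (to Arjun, Halim, Bao, Oskar, Zubin, Fay, Theo, Jon, Nadia, Kira, and Sara), so the eccentricity of Chioma is 2.

2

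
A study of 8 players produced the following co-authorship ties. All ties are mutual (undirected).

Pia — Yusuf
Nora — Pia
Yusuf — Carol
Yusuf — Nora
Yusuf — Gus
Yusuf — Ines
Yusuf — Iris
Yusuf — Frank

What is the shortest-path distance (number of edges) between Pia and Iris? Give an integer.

One shortest route is Pia – Yusuf – Iris, which uses 2 edges, and Pia and Iris are not directly tied, so nothing shorter exists. So d(Pia,Iris) = 2.

2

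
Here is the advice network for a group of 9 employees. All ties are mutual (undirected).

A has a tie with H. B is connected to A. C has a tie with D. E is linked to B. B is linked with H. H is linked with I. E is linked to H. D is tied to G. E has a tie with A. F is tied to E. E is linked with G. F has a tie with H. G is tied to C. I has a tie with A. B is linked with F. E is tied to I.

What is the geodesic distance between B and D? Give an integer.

One shortest route is B – E – G – D, which uses 3 edges, and at distance 2 from B we only reach {G, I}, which does not include D. So d(B,D) = 3.

3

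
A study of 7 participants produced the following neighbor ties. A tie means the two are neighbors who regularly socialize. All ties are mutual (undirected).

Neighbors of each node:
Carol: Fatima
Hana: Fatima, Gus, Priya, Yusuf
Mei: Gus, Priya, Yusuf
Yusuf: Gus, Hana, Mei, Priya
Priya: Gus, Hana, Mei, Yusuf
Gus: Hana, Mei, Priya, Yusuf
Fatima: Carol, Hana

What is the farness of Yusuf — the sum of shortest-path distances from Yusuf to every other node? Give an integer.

9

Distances from Yusuf: Carol:3, Fatima:2, Gus:1, Hana:1, Mei:1, Priya:1.
Sum = 3 + 2 + 1 + 1 + 1 + 1 = 9.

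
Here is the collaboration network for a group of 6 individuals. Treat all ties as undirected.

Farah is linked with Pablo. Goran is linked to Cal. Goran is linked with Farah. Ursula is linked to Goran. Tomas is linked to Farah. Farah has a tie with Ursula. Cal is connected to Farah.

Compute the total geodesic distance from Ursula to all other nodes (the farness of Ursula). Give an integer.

Distances from Ursula: Cal:2, Farah:1, Goran:1, Pablo:2, Tomas:2.
Sum = 2 + 1 + 1 + 2 + 2 = 8.

8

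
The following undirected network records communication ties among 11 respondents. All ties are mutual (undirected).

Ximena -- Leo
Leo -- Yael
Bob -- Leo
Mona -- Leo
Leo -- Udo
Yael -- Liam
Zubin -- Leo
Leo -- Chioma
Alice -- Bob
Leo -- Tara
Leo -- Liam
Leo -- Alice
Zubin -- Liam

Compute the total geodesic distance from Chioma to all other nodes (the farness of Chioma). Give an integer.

Distances from Chioma: Alice:2, Bob:2, Leo:1, Liam:2, Mona:2, Tara:2, Udo:2, Ximena:2, Yael:2, Zubin:2.
Sum = 2 + 2 + 1 + 2 + 2 + 2 + 2 + 2 + 2 + 2 = 19.

19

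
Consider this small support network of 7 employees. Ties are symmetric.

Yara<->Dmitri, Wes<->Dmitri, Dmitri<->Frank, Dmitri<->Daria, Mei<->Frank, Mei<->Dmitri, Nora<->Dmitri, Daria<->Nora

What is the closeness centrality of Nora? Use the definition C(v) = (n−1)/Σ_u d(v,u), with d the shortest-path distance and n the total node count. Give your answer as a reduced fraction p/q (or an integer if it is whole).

Distances from Nora: Daria:1, Dmitri:1, Frank:2, Mei:2, Wes:2, Yara:2. Sum = 10.
n = 7, so closeness = 6/10 = 3/5.

3/5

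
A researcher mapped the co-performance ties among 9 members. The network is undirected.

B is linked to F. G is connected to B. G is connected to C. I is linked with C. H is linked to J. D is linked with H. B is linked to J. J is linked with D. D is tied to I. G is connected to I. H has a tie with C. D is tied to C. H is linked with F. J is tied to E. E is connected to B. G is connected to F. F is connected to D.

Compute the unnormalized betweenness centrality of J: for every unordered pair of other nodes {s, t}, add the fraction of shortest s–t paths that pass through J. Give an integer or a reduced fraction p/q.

25/6

Pairs whose geodesics pass through J — I–E: 1/2; H–B: 1/2; H–E: 1; D–B: 1/2; D–E: 1; C–E: 2/3.
All other pairs contribute 0.
Summing the contributions gives betweenness(J) = 25/6.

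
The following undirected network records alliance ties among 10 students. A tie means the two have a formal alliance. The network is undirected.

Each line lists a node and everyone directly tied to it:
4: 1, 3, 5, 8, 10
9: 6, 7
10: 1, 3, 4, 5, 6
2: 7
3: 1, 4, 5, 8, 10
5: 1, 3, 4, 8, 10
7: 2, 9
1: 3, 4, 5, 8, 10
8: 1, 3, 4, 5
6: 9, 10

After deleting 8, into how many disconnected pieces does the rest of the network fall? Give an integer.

8's neighbors (1, 3, 4, and 5) remain reachable from one another through other ties, so the rest of the network stays in one piece.

1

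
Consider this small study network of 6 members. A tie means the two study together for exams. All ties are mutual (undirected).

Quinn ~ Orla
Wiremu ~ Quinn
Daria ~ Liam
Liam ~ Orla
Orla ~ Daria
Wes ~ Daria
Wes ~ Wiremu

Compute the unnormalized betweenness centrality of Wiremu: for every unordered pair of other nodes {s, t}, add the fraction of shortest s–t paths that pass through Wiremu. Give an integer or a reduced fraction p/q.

Pairs whose geodesics pass through Wiremu — Quinn–Wes: 1.
All other pairs contribute 0.
Summing the contributions gives betweenness(Wiremu) = 1.

1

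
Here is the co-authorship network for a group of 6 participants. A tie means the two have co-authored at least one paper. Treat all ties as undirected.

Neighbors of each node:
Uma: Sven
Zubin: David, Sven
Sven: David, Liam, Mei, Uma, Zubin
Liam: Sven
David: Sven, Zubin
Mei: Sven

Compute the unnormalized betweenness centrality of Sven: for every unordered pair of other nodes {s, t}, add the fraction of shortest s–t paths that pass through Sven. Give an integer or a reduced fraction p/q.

9

Pairs whose geodesics pass through Sven — David–Uma: 1; David–Mei: 1; David–Liam: 1; Uma–Mei: 1; Uma–Zubin: 1; Uma–Liam: 1; Mei–Zubin: 1; Mei–Liam: 1; Zubin–Liam: 1.
All other pairs contribute 0.
Summing the contributions gives betweenness(Sven) = 9.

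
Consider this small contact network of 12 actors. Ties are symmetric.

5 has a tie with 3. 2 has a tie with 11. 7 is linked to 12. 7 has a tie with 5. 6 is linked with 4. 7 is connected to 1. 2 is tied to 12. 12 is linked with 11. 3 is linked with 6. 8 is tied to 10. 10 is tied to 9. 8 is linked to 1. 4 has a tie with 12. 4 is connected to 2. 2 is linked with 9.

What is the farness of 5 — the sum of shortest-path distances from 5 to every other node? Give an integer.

Distances from 5: 1:2, 2:3, 3:1, 4:3, 6:2, 7:1, 8:3, 9:4, 10:4, 11:3, 12:2.
Sum = 2 + 3 + 1 + 3 + 2 + 1 + 3 + 4 + 4 + 3 + 2 = 28.

28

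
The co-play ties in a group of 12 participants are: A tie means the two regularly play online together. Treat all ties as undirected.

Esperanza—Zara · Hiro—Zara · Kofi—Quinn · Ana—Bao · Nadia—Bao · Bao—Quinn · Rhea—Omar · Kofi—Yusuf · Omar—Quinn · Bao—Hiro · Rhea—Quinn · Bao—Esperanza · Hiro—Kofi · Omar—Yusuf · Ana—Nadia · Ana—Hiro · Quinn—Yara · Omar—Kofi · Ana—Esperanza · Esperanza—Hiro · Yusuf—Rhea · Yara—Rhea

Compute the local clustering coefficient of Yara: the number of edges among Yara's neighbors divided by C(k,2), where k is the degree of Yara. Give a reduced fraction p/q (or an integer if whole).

1

Yara's neighbors: Quinn and Rhea (k = 2).
Possible neighbor pairs: C(2,2) = 1. Edges among them: Quinn–Rhea → e = 1.
Clustering(Yara) = 1/1.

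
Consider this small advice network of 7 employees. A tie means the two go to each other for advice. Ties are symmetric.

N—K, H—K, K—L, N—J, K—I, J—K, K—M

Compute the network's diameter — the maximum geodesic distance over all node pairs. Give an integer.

Eccentricity of each node (its greatest distance to any other): H:2, I:2, J:2, K:1, L:2, M:2, N:2.
The maximum eccentricity is 2, realized for instance by the pair M–J via M – K – J. So the diameter is 2.

2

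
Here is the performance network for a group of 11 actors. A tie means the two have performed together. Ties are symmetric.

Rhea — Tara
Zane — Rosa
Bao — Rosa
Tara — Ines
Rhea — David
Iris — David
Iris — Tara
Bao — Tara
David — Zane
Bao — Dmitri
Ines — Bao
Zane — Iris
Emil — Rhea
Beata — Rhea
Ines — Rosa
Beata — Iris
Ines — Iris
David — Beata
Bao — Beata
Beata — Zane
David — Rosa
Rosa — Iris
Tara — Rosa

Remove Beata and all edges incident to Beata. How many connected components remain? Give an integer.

1

Beata's neighbors (Bao, David, Iris, Rhea, and Zane) remain reachable from one another through other ties, so the rest of the network stays in one piece.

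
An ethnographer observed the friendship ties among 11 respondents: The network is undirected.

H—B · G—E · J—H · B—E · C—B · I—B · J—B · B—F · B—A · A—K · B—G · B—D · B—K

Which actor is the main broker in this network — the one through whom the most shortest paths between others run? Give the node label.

B

Unnormalized betweenness of each node: A:0, B:42, C:0, D:0, E:0, F:0, G:0, H:0, I:0, J:0, K:0.
B has the largest value, 42, making it the main broker — the node through which the most shortest paths run.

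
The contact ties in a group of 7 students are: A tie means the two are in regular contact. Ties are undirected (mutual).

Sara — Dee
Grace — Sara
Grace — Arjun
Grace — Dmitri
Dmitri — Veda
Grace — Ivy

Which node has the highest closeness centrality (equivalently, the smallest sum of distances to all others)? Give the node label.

Grace

Farness (sum of distances to all others) for each node — Arjun:13, Dee:16, Dmitri:11, Grace:8, Ivy:13, Sara:11, Veda:16.
The smallest farness is 8, for Grace, so Grace has the highest closeness.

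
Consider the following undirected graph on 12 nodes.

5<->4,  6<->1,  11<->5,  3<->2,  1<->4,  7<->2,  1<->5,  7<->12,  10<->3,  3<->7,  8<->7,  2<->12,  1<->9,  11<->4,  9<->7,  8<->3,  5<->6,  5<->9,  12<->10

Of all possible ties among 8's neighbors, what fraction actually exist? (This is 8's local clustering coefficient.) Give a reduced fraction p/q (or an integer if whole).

1

8's neighbors: 3 and 7 (k = 2).
Possible neighbor pairs: C(2,2) = 1. Edges among them: 3–7 → e = 1.
Clustering(8) = 1/1.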